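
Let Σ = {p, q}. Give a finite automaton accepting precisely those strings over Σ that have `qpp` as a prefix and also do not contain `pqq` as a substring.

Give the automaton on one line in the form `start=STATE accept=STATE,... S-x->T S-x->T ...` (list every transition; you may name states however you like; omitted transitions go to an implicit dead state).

Build one automaton per condition and run them in lockstep. The first has 5 states tracking whether the input so far still matches the prefix `qpp`; the second has 4 states tracking partial matches of the forbidden pattern `pqq`. A product state is a pair (one from each), accepting exactly when both do. Equivalent product states are then merged.
A 6-state machine:
        p   q  
>  S0   S1  S2 
   S1   S1  S1 
   S2   S3  S1 
   S3   S4  S1 
 * S4   S4  S5 
 * S5   S4  S1 
(> = start, * = accepting)

start=S0 accept=S4,S5 S0-p->S1 S0-q->S2 S1-p->S1 S1-q->S1 S2-p->S3 S2-q->S1 S3-p->S4 S3-q->S1 S4-p->S4 S4-q->S5 S5-p->S4 S5-q->S1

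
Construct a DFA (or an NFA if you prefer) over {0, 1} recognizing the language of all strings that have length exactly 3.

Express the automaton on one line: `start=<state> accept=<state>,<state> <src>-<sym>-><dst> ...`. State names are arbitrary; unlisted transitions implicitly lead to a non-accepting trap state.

We only need to distinguish lengths 0, 1, …, 3, and '>3'. Chain A → B → C → D → E on every symbol, with E looping. Accepting states: {D}.
5 states suffice.
       0  1 
>  A   B  B 
   B   C  C 
   C   D  D 
 * D   E  E 
   E   E  E 
(> = start, * = accepting)

start=A accept=D A-0->B A-1->B B-0->C B-1->C C-0->D C-1->D D-0->E D-1->E E-0->E E-1->E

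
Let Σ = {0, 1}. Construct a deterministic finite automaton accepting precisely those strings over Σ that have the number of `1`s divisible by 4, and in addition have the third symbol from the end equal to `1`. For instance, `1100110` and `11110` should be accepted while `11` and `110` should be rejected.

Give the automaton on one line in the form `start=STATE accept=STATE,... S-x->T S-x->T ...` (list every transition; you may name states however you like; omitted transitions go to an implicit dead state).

Handle the two conditions separately and then intersect. One (4 states) tracks the count of `1`s modulo 4; the other (15 states) tracks the last 3 symbols read. Each combined state is a pair, one component from each; accept when both components accept. After merging equivalent states the machine shrinks.
          0    1  
>  S0     S0   S1 
   S1     S1   S2 
   S2     S3   S4 
   S3     S3   S5 
   S4     S6   S7 
   S5     S6   S8 
   S6     S9  S10 
 * S7    S11   S1 
   S8    S11   S1 
   S9     S9  S12 
 * S10   S13   S1 
 * S11   S14   S1 
   S12   S13   S1 
   S13   S14   S1 
 * S14    S0   S1 
(> = start, * = accepting)

start=S0 accept=S7,S10,S11,S14 S0-0->S0 S0-1->S1 S1-0->S1 S1-1->S2 S2-0->S3 S2-1->S4 S3-0->S3 S3-1->S5 S4-0->S6 S4-1->S7 S5-0->S6 S5-1->S8 S6-0->S9 S6-1->S10 S7-0->S11 S7-1->S1 S8-0->S11 S8-1->S1 S9-0->S9 S9-1->S12 S10-0->S13 S10-1->S1 S11-0->S14 S11-1->S1 S12-0->S13 S12-1->S1 S13-0->S14 S13-1->S1 S14-0->S0 S14-1->S1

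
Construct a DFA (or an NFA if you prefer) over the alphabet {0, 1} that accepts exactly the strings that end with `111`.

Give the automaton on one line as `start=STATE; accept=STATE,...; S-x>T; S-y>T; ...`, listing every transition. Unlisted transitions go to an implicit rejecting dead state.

start=S0; accept=S3; S0-0>S0; S0-1>S1; S1-0>S0; S1-1>S2; S2-0>S0; S2-1>S3; S3-0>S0; S3-1>S3

Remember how much of `111` the current input suffix matches. State S0 means no match yet; S1 means the last symbol is `1`; S2 means the last 2 symbols are `11`; S3 means the last 3 symbols are `111`. Only S3 accepts. On a mismatch, fall back to the longest proper suffix that is still a prefix of `111`.
        0   1  
>  S0   S0  S1 
   S1   S0  S2 
   S2   S0  S3 
 * S3   S0  S3 
(> = start, * = accepting)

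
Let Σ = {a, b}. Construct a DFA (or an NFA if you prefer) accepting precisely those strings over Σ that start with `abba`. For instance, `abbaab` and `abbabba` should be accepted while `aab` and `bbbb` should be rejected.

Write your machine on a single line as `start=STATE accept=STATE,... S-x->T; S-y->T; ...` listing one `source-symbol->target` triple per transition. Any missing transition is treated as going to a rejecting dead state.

Check the first 4 symbols one by one: q0 through q3 record how many have matched `abba` so far; any wrong symbol goes to the dead state q5. After all 4 match we enter the accepting sink q4.
A 6-state machine:
        a   b  
>  q0   q1  q5 
   q1   q5  q2 
   q2   q5  q3 
   q3   q4  q5 
 * q4   q4  q4 
   q5   q5  q5 
(> = start, * = accepting)

start=q0; accept=q4; q0-a->q1; q0-b->q5; q1-a->q5; q1-b->q2; q2-a->q5; q2-b->q3; q3-a->q4; q3-b->q5; q4-a->q4; q4-b->q4; q5-a->q5; q5-b->q5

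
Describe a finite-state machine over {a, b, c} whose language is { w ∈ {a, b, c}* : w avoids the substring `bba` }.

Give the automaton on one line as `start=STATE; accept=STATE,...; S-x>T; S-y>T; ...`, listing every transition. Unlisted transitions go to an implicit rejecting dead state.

Track partial matches of the forbidden pattern `bba`. State s3 is a dead state reached once `bba` has occurred; every other state accepts. s0 means no part of `bba` is currently matched.
        a   b   c  
>* s0   s0  s1  s0 
 * s1   s0  s2  s0 
 * s2   s3  s2  s0 
   s3   s3  s3  s3 
(> = start, * = accepting)

start=s0; accept=s0,s1,s2; s0-a>s0; s0-b>s1; s0-c>s0; s1-a>s0; s1-b>s2; s1-c>s0; s2-a>s3; s2-b>s2; s2-c>s0; s3-a>s3; s3-b>s3; s3-c>s3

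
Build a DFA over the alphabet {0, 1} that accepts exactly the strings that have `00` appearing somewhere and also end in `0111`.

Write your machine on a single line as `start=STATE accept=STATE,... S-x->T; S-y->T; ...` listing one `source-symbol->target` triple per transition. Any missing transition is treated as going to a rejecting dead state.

start=q0; accept=q5; q0-0->q1; q0-1->q0; q1-0->q2; q1-1->q0; q2-0->q2; q2-1->q3; q3-0->q2; q3-1->q4; q4-0->q2; q4-1->q5; q5-0->q2; q5-1->q6; q6-0->q2; q6-1->q6

Build one automaton per condition and run them in lockstep. One (3 states) tracks whether and how much of `00` has been seen; the other (5 states) tracks how much of the suffix `0111` has currently been matched. Each combined state is a pair, one component from each; accept when both components accept. After merging equivalent states the machine shrinks.
        0   1  
>  q0   q1  q0 
   q1   q2  q0 
   q2   q2  q3 
   q3   q2  q4 
   q4   q2  q5 
 * q5   q2  q6 
   q6   q2  q6 
(> = start, * = accepting)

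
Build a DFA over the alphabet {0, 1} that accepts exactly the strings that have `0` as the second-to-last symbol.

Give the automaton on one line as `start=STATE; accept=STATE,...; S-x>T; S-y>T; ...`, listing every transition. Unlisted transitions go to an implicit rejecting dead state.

start=q0; accept=q3,q4; q0-0>q1; q0-1>q2; q1-0>q3; q1-1>q4; q2-0>q5; q2-1>q6; q3-0>q3; q3-1>q4; q4-0>q5; q4-1>q6; q5-0>q3; q5-1>q4; q6-0>q5; q6-1>q6

A DFA must remember the last 2 symbols (since which symbol is second-to-last isn't known until the input ends). Use one state per possible window of the last ≤2 symbols; accept from those whose window starts with `0`.
7 states suffice.
        0   1  
>  q0   q1  q2 
   q1   q3  q4 
   q2   q5  q6 
 * q3   q3  q4 
 * q4   q5  q6 
   q5   q3  q4 
   q6   q5  q6 
(> = start, * = accepting)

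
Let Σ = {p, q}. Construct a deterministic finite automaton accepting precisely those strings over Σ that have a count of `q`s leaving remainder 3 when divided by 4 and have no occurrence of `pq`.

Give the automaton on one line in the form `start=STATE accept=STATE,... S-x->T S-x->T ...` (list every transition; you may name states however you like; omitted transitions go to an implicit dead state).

start=S0 accept=S4,S5 S0-p->S1 S0-q->S2 S1-p->S1 S1-q->S1 S2-p->S1 S2-q->S3 S3-p->S1 S3-q->S4 S4-p->S5 S4-q->S0 S5-p->S5 S5-q->S1

Handle the two conditions separately and then intersect. The first has 4 states tracking the count of `q`s modulo 4; the second has 3 states tracking partial matches of the forbidden pattern `pq`. A product state is a pair (one from each), accepting exactly when both do. Equivalent product states are then merged.
        p   q  
>  S0   S1  S2 
   S1   S1  S1 
   S2   S1  S3 
   S3   S1  S4 
 * S4   S5  S0 
 * S5   S5  S1 
(> = start, * = accepting)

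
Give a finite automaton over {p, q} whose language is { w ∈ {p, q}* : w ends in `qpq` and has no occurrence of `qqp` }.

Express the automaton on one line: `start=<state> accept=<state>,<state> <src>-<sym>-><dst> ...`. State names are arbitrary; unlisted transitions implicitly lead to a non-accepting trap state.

Run two small machines in parallel and take their product. One (4 states) tracks how much of the suffix `qpq` has currently been matched; the other (4 states) tracks partial matches of the forbidden pattern `qqp`. Each combined state is a pair, one component from each; accept when both components accept. Minimizing collapses redundant product states.
A 5-state machine:
        p   q  
>  S0   S0  S1 
   S1   S2  S3 
   S2   S0  S4 
   S3   S3  S3 
 * S4   S2  S3 
(> = start, * = accepting)

start=S0 accept=S4 S0-p->S0 S0-q->S1 S1-p->S2 S1-q->S3 S2-p->S0 S2-q->S4 S3-p->S3 S3-q->S3 S4-p->S2 S4-q->S3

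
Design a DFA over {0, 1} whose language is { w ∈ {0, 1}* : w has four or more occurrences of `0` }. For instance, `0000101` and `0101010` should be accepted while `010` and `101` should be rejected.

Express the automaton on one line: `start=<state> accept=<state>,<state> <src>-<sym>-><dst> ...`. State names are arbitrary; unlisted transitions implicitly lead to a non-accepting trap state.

Count `0`s, saturating at 5: states S0 through S4 mean 0 through 4 `0`s seen; S5 means more than 4. Each `0` increments (capped at S5); other symbols loop. Accept from {S4, S5}.
A 6-state machine:
        0   1  
>  S0   S1  S0 
   S1   S2  S1 
   S2   S3  S2 
   S3   S4  S3 
 * S4   S5  S4 
 * S5   S5  S5 
(> = start, * = accepting)

start=S0 accept=S4,S5 S0-0->S1 S0-1->S0 S1-0->S2 S1-1->S1 S2-0->S3 S2-1->S2 S3-0->S4 S3-1->S3 S4-0->S5 S4-1->S4 S5-0->S5 S5-1->S5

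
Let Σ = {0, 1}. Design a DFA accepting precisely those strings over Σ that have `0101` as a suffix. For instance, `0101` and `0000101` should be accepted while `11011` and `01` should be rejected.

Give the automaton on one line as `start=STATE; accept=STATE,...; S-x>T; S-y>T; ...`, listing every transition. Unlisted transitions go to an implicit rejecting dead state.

start=q0; accept=q4; q0-0>q1; q0-1>q0; q1-0>q1; q1-1>q2; q2-0>q3; q2-1>q0; q3-0>q1; q3-1>q4; q4-0>q3; q4-1>q0

Let each state record the length of the longest suffix of the input read so far that is also a prefix of `0101`. q1 means the last symbol is `0`; q2 means the last 2 symbols are `01`; q3 means the last 3 symbols are `010`; q4 means the last 4 symbols are `0101`. Accept only at q4, where the string currently ends in `0101`.
With 5 states:
        0   1  
>  q0   q1  q0 
   q1   q1  q2 
   q2   q3  q0 
   q3   q1  q4 
 * q4   q3  q0 
(> = start, * = accepting)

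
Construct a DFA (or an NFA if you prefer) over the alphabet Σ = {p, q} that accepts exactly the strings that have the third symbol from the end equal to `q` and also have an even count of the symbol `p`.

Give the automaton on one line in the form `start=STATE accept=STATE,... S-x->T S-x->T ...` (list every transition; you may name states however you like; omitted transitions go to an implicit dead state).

start=s0 accept=s11,s14,s20,s21 s0-p->s1 s0-q->s2 s1-p->s3 s1-q->s4 s2-p->s5 s2-q->s6 s3-p->s7 s3-q->s8 s4-p->s9 s4-q->s10 s5-p->s11 s5-q->s12 s6-p->s13 s6-q->s14 s7-p->s15 s7-q->s16 s8-p->s17 s8-q->s18 s9-p->s19 s9-q->s20 s10-p->s21 s10-q->s22 s11-p->s7 s11-q->s8 s12-p->s9 s12-q->s10 s13-p->s11 s13-q->s12 s14-p->s13 s14-q->s14 s15-p->s7 s15-q->s8 s16-p->s9 s16-q->s10 s17-p->s11 s17-q->s12 s18-p->s13 s18-q->s14 s19-p->s15 s19-q->s16 s20-p->s17 s20-q->s18 s21-p->s19 s21-q->s20 s22-p->s21 s22-q->s22

Run two small machines in parallel and take their product. The first has 15 states tracking the last 3 symbols read; the second has 2 states tracking the count of `p`s modulo 2. A product state is a pair (one from each), accepting exactly when both do.
23 states suffice.
          p    q  
>  s0     s1   s2 
   s1     s3   s4 
   s2     s5   s6 
   s3     s7   s8 
   s4     s9  s10 
   s5    s11  s12 
   s6    s13  s14 
   s7    s15  s16 
   s8    s17  s18 
   s9    s19  s20 
   s10   s21  s22 
 * s11    s7   s8 
   s12    s9  s10 
   s13   s11  s12 
 * s14   s13  s14 
   s15    s7   s8 
   s16    s9  s10 
   s17   s11  s12 
   s18   s13  s14 
   s19   s15  s16 
 * s20   s17  s18 
 * s21   s19  s20 
   s22   s21  s22 
(> = start, * = accepting)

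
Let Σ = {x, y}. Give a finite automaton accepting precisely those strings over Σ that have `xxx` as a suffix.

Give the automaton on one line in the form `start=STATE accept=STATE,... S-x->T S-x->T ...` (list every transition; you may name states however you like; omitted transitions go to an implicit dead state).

start=S0 accept=S3 S0-x->S1 S0-y->S0 S1-x->S2 S1-y->S0 S2-x->S3 S2-y->S0 S3-x->S3 S3-y->S0

Remember how much of `xxx` the current input suffix matches. State S0 means no match yet; S1 means the last symbol is `x`; S2 means the last 2 symbols are `xx`; S3 means the last 3 symbols are `xxx`. Only S3 accepts. On a mismatch, fall back to the longest proper suffix that is still a prefix of `xxx`.
4 states suffice.
        x   y  
>  S0   S1  S0 
   S1   S2  S0 
   S2   S3  S0 
 * S3   S3  S0 
(> = start, * = accepting)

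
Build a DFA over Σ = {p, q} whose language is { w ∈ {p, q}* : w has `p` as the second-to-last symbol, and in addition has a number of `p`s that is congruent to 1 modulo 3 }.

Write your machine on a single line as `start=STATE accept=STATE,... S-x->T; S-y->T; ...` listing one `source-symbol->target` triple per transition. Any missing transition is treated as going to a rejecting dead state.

start=S0; accept=S3,S6; S0-p->S1; S0-q->S0; S1-p->S2; S1-q->S3; S2-p->S4; S2-q->S2; S3-p->S2; S3-q->S5; S4-p->S6; S4-q->S0; S5-p->S2; S5-q->S5; S6-p->S2; S6-q->S3

Run two small machines in parallel and take their product. One (7 states) tracks the last 2 symbols read; the other (3 states) tracks the count of `p`s modulo 3. Each combined state is a pair, one component from each; accept when both components accept. Equivalent product states are then merged.
7 states suffice.
        p   q  
>  S0   S1  S0 
   S1   S2  S3 
   S2   S4  S2 
 * S3   S2  S5 
   S4   S6  S0 
   S5   S2  S5 
 * S6   S2  S3 
(> = start, * = accepting)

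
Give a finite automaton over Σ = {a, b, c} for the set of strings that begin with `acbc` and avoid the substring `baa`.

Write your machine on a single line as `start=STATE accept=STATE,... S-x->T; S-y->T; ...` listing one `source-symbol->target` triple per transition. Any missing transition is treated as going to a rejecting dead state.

Handle the two conditions separately and then intersect. The first has 6 states tracking whether the input so far still matches the prefix `acbc`; the second has 4 states tracking partial matches of the forbidden pattern `baa`. A product state is a pair (one from each), accepting exactly when both do. Minimizing collapses redundant product states.
8 states suffice.
        a   b   c  
>  q0   q1  q2  q2 
   q1   q2  q2  q3 
   q2   q2  q2  q2 
   q3   q2  q4  q2 
   q4   q2  q2  q5 
 * q5   q5  q6  q5 
 * q6   q7  q6  q5 
 * q7   q2  q6  q5 
(> = start, * = accepting)

start=q0; accept=q5,q6,q7; q0-a->q1; q0-b->q2; q0-c->q2; q1-a->q2; q1-b->q2; q1-c->q3; q2-a->q2; q2-b->q2; q2-c->q2; q3-a->q2; q3-b->q4; q3-c->q2; q4-a->q2; q4-b->q2; q4-c->q5; q5-a->q5; q5-b->q6; q5-c->q5; q6-a->q7; q6-b->q6; q6-c->q5; q7-a->q2; q7-b->q6; q7-c->q5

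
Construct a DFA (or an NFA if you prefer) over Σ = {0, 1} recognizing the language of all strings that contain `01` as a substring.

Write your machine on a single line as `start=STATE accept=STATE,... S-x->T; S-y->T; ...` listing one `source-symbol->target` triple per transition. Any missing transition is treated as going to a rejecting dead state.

States q0..q1 record the length of the longest prefix of `01` that matches the current input suffix. Reaching q2 means `01` has been seen, and we stay there forever. Accept from q2.
With 3 states:
        0   1  
>  q0   q1  q0 
   q1   q1  q2 
 * q2   q2  q2 
(> = start, * = accepting)

start=q0; accept=q2; q0-0->q1; q0-1->q0; q1-0->q1; q1-1->q2; q2-0->q2; q2-1->q2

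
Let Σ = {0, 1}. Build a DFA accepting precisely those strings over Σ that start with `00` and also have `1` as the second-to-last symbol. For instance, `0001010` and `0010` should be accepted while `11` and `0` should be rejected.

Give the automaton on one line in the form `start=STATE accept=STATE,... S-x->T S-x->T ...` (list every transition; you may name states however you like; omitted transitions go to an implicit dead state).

Build one automaton per condition and run them in lockstep. The first has 4 states tracking whether the input so far still matches the prefix `00`; the second has 7 states tracking the last 2 symbols read. A product state is a pair (one from each), accepting exactly when both do.
With 11 states:
       0  1 
>  A   B  C 
   B   D  E 
   C   F  G 
   D   D  H 
   E   F  G 
   F   I  E 
   G   F  G 
   H   J  K 
   I   I  E 
 * J   D  H 
 * K   J  K 
(> = start, * = accepting)

start=A accept=J,K A-0->B A-1->C B-0->D B-1->E C-0->F C-1->G D-0->D D-1->H E-0->F E-1->G F-0->I F-1->E G-0->F G-1->G H-0->J H-1->K I-0->I I-1->E J-0->D J-1->H K-0->J K-1->K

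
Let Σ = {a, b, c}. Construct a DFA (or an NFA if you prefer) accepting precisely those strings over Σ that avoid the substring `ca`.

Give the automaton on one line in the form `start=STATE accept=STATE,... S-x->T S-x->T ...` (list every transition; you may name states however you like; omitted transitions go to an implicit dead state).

start=q0 accept=q0,q1 q0-a->q0 q0-b->q0 q0-c->q1 q1-a->q2 q1-b->q0 q1-c->q1 q2-a->q2 q2-b->q2 q2-c->q2

This is the complement of 'contains `ca`'. Use the same substring-matching states — q0 through q2 holding how much of `ca` has just been matched — but flip the accepting set: everything except the trap q2 accepts.
With 3 states:
        a   b   c  
>* q0   q0  q0  q1 
 * q1   q2  q0  q1 
   q2   q2  q2  q2 
(> = start, * = accepting)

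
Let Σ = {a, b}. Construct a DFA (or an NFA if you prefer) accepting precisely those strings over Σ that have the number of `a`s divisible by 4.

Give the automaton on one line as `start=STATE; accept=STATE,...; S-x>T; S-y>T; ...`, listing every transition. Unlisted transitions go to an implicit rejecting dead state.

start=s0; accept=s0; s0-a>s1; s0-b>s0; s1-a>s2; s1-b>s1; s2-a>s3; s2-b>s2; s3-a>s0; s3-b>s3

The only thing that matters is how many `a`s have appeared, reduced mod 4. Use one state per residue: s0 for 0, …, s3 for 3. Reading `a` moves to the next residue; anything else stays put. s0 is accepting.
        a   b  
>* s0   s1  s0 
   s1   s2  s1 
   s2   s3  s2 
   s3   s0  s3 
(> = start, * = accepting)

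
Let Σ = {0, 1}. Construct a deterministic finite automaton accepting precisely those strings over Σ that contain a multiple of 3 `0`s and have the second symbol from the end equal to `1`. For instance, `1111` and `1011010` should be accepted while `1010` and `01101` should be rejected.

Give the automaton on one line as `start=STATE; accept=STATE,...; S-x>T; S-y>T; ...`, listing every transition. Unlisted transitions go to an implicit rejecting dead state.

start=s0; accept=s6,s13; s0-0>s1; s0-1>s2; s1-0>s3; s1-1>s4; s2-0>s5; s2-1>s6; s3-0>s7; s3-1>s8; s4-0>s9; s4-1>s10; s5-0>s3; s5-1>s4; s6-0>s5; s6-1>s6; s7-0>s11; s7-1>s12; s8-0>s13; s8-1>s14; s9-0>s7; s9-1>s8; s10-0>s9; s10-1>s10; s11-0>s3; s11-1>s4; s12-0>s5; s12-1>s6; s13-0>s11; s13-1>s12; s14-0>s13; s14-1>s14

Handle the two conditions separately and then intersect. One (3 states) tracks the count of `0`s modulo 3; the other (7 states) tracks the last 2 symbols read. Each combined state is a pair, one component from each; accept when both components accept.
15 states suffice.
          0    1  
>  s0     s1   s2 
   s1     s3   s4 
   s2     s5   s6 
   s3     s7   s8 
   s4     s9  s10 
   s5     s3   s4 
 * s6     s5   s6 
   s7    s11  s12 
   s8    s13  s14 
   s9     s7   s8 
   s10    s9  s10 
   s11    s3   s4 
   s12    s5   s6 
 * s13   s11  s12 
   s14   s13  s14 
(> = start, * = accepting)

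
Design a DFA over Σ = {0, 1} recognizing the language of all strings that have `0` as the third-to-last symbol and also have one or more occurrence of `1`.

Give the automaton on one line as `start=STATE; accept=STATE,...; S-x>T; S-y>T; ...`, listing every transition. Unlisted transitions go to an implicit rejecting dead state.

Run two small machines in parallel and take their product. The first has 15 states tracking the last 3 symbols read; the second has 3 states tracking the count of `1`s, saturating at 2. A product state is a pair (one from each), accepting exactly when both do. Minimizing collapses redundant product states.
An 11-state machine:
          0    1  
>  S0     S1   S2 
   S1     S3   S4 
   S2     S5   S2 
   S3     S3   S6 
   S4     S7   S8 
   S5     S9   S4 
 * S6     S7   S8 
 * S7     S9   S4 
 * S8     S5   S2 
   S9    S10   S6 
 * S10   S10   S6 
(> = start, * = accepting)

start=S0; accept=S6,S7,S8,S10; S0-0>S1; S0-1>S2; S1-0>S3; S1-1>S4; S2-0>S5; S2-1>S2; S3-0>S3; S3-1>S6; S4-0>S7; S4-1>S8; S5-0>S9; S5-1>S4; S6-0>S7; S6-1>S8; S7-0>S9; S7-1>S4; S8-0>S5; S8-1>S2; S9-0>S10; S9-1>S6; S10-0>S10; S10-1>S6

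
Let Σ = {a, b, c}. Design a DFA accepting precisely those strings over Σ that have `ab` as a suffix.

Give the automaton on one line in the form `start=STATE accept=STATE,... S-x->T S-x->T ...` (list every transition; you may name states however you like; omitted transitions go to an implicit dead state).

Remember how much of `ab` the current input suffix matches. State S0 means no match yet; S1 means the last symbol is `a`; S2 means the last 2 symbols are `ab`. Only S2 accepts. On a mismatch, fall back to the longest proper suffix that is still a prefix of `ab`.
With 3 states:
        a   b   c  
>  S0   S1  S0  S0 
   S1   S1  S2  S0 
 * S2   S1  S0  S0 
(> = start, * = accepting)

start=S0 accept=S2 S0-a->S1 S0-b->S0 S0-c->S0 S1-a->S1 S1-b->S2 S1-c->S0 S2-a->S1 S2-b->S0 S2-c->S0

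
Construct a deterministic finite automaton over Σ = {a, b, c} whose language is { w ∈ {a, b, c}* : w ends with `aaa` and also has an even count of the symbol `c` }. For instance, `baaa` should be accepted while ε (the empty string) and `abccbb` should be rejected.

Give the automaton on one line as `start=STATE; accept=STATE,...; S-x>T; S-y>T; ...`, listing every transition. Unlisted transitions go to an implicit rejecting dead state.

start=q0; accept=q5; q0-a>q1; q0-b>q0; q0-c>q2; q1-a>q3; q1-b>q0; q1-c>q2; q2-a>q4; q2-b>q2; q2-c>q0; q3-a>q5; q3-b>q0; q3-c>q2; q4-a>q6; q4-b>q2; q4-c>q0; q5-a>q5; q5-b>q0; q5-c>q2; q6-a>q7; q6-b>q2; q6-c>q0; q7-a>q7; q7-b>q2; q7-c>q0

Handle the two conditions separately and then intersect. One (4 states) tracks how much of the suffix `aaa` has currently been matched; the other (2 states) tracks the count of `c`s modulo 2. Each combined state is a pair, one component from each; accept when both components accept.
        a   b   c  
>  q0   q1  q0  q2 
   q1   q3  q0  q2 
   q2   q4  q2  q0 
   q3   q5  q0  q2 
   q4   q6  q2  q0 
 * q5   q5  q0  q2 
   q6   q7  q2  q0 
   q7   q7  q2  q0 
(> = start, * = accepting)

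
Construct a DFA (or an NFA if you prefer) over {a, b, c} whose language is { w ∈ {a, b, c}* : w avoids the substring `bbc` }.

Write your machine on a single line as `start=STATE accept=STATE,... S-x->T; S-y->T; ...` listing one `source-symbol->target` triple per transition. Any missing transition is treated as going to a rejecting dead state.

start=q0; accept=q0,q1,q2; q0-a->q0; q0-b->q1; q0-c->q0; q1-a->q0; q1-b->q2; q1-c->q0; q2-a->q0; q2-b->q2; q2-c->q3; q3-a->q3; q3-b->q3; q3-c->q3

This is the complement of 'contains `bbc`'. Use the same substring-matching states — q0 through q3 holding how much of `bbc` has just been matched — but flip the accepting set: everything except the trap q3 accepts.
4 states suffice.
        a   b   c  
>* q0   q0  q1  q0 
 * q1   q0  q2  q0 
 * q2   q0  q2  q3 
   q3   q3  q3  q3 
(> = start, * = accepting)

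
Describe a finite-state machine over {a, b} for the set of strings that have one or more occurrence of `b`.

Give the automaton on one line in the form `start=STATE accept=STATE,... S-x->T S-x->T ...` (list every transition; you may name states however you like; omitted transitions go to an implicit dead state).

Count `b`s, saturating at 2: state q0 means no `b` yet, q1 means one `b` seen, q2 means more than one. Each `b` increments (capped at q2); other symbols loop. Accept from {q1, q2}.
        a   b  
>  q0   q0  q1 
 * q1   q1  q2 
 * q2   q2  q2 
(> = start, * = accepting)

start=q0 accept=q1,q2 q0-a->q0 q0-b->q1 q1-a->q1 q1-b->q2 q2-a->q2 q2-b->q2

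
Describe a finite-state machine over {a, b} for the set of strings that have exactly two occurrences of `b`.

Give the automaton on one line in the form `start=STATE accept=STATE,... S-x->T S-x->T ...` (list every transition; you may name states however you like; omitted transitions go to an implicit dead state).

start=S0 accept=S2 S0-a->S0 S0-b->S1 S1-a->S1 S1-b->S2 S2-a->S2 S2-b->S3 S3-a->S3 S3-b->S3

Only the number of `b`s matters, and only up to 3. Make a chain S0 → S1 → S2 → S3 advanced by each `b` (with S3 absorbing); every other symbol self-loops. The accepting set is {S2}.
4 states suffice.
        a   b  
>  S0   S0  S1 
   S1   S1  S2 
 * S2   S2  S3 
   S3   S3  S3 
(> = start, * = accepting)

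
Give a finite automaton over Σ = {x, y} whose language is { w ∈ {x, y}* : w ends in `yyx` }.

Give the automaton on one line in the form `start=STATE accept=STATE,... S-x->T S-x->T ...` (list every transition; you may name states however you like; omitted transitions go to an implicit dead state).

start=S0 accept=S3 S0-x->S0 S0-y->S1 S1-x->S0 S1-y->S2 S2-x->S3 S2-y->S2 S3-x->S0 S3-y->S1

Let each state record the length of the longest suffix of the input read so far that is also a prefix of `yyx`. S1 means the last symbol is `y`; S2 means the last 2 symbols are `yy`; S3 means the last 3 symbols are `yyx`. Accept only at S3, where the string currently ends in `yyx`.
        x   y  
>  S0   S0  S1 
   S1   S0  S2 
   S2   S3  S2 
 * S3   S0  S1 
(> = start, * = accepting)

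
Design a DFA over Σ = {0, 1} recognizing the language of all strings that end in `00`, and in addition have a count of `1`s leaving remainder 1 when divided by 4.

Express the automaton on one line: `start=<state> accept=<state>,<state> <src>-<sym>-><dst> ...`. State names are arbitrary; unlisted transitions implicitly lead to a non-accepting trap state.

start=A accept=G A-0->B A-1->C B-0->D B-1->C C-0->E C-1->F D-0->D D-1->C E-0->G E-1->F F-0->H F-1->I G-0->G G-1->F H-0->J H-1->I I-0->K I-1->A J-0->J J-1->I K-0->L K-1->A L-0->L L-1->A

Build one automaton per condition and run them in lockstep. The first has 3 states tracking how much of the suffix `00` has currently been matched; the second has 4 states tracking the count of `1`s modulo 4. A product state is a pair (one from each), accepting exactly when both do.
A 12-state machine:
       0  1 
>  A   B  C 
   B   D  C 
   C   E  F 
   D   D  C 
   E   G  F 
   F   H  I 
 * G   G  F 
   H   J  I 
   I   K  A 
   J   J  I 
   K   L  A 
   L   L  A 
(> = start, * = accepting)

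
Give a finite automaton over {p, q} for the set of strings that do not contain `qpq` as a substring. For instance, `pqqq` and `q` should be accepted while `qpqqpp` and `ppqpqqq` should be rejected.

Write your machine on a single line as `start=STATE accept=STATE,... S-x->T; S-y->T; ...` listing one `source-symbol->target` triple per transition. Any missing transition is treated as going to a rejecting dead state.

start=A; accept=A,B,C; A-p->A; A-q->B; B-p->C; B-q->B; C-p->A; C-q->D; D-p->D; D-q->D

Track partial matches of the forbidden pattern `qpq`. State D is a dead state reached once `qpq` has occurred; every other state accepts. A means no part of `qpq` is currently matched.
       p  q 
>* A   A  B 
 * B   C  B 
 * C   A  D 
   D   D  D 
(> = start, * = accepting)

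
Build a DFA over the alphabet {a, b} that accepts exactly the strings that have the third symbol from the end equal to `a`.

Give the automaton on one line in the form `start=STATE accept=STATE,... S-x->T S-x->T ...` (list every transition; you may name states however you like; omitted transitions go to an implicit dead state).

start=S0 accept=S7,S8,S9,S10 S0-a->S1 S0-b->S2 S1-a->S3 S1-b->S4 S2-a->S5 S2-b->S6 S3-a->S7 S3-b->S8 S4-a->S9 S4-b->S10 S5-a->S11 S5-b->S12 S6-a->S13 S6-b->S14 S7-a->S7 S7-b->S8 S8-a->S9 S8-b->S10 S9-a->S11 S9-b->S12 S10-a->S13 S10-b->S14 S11-a->S7 S11-b->S8 S12-a->S9 S12-b->S10 S13-a->S11 S13-b->S12 S14-a->S13 S14-b->S14

A DFA must remember the last 3 symbols (since which symbol is third-to-last isn't known until the input ends). Use one state per possible window of the last ≤3 symbols; accept from those whose window starts with `a`.
A 15-state machine:
          a    b  
>  S0     S1   S2 
   S1     S3   S4 
   S2     S5   S6 
   S3     S7   S8 
   S4     S9  S10 
   S5    S11  S12 
   S6    S13  S14 
 * S7     S7   S8 
 * S8     S9  S10 
 * S9    S11  S12 
 * S10   S13  S14 
   S11    S7   S8 
   S12    S9  S10 
   S13   S11  S12 
   S14   S13  S14 
(> = start, * = accepting)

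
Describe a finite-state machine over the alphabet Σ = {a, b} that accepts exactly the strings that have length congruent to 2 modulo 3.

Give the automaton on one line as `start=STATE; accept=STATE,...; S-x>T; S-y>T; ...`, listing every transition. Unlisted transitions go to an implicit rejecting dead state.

Only the length mod 3 matters, so use a 3-cycle: from any state, every input symbol moves to the next state, wrapping s2 back to s0. Mark s2 accepting.
3 states suffice.
        a   b  
>  s0   s1  s1 
   s1   s2  s2 
 * s2   s0  s0 
(> = start, * = accepting)

start=s0; accept=s2; s0-a>s1; s0-b>s1; s1-a>s2; s1-b>s2; s2-a>s0; s2-b>s0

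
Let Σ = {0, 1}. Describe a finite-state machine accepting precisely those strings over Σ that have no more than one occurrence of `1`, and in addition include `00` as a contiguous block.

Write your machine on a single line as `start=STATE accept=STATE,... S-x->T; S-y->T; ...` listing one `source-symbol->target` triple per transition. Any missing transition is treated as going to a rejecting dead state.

start=q0; accept=q3,q6; q0-0->q1; q0-1->q2; q1-0->q3; q1-1->q2; q2-0->q4; q2-1->q5; q3-0->q3; q3-1->q6; q4-0->q6; q4-1->q5; q5-0->q5; q5-1->q5; q6-0->q6; q6-1->q5

Build one automaton per condition and run them in lockstep. One (3 states) tracks the count of `1`s, saturating at 2; the other (3 states) tracks whether and how much of `00` has been seen. Each combined state is a pair, one component from each; accept when both components accept. After merging equivalent states the machine shrinks.
A 7-state machine:
        0   1  
>  q0   q1  q2 
   q1   q3  q2 
   q2   q4  q5 
 * q3   q3  q6 
   q4   q6  q5 
   q5   q5  q5 
 * q6   q6  q5 
(> = start, * = accepting)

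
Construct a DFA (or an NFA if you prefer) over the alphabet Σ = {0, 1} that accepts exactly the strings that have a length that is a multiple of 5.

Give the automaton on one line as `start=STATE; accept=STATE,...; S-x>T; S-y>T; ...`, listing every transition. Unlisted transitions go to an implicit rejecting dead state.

start=s0; accept=s0; s0-0>s1; s0-1>s1; s1-0>s2; s1-1>s2; s2-0>s3; s2-1>s3; s3-0>s4; s3-1>s4; s4-0>s0; s4-1>s0

Only the length mod 5 matters, so use a 5-cycle: from any state, every input symbol moves to the next state, wrapping s4 back to s0. Mark s0 accepting.
5 states suffice.
        0   1  
>* s0   s1  s1 
   s1   s2  s2 
   s2   s3  s3 
   s3   s4  s4 
   s4   s0  s0 
(> = start, * = accepting)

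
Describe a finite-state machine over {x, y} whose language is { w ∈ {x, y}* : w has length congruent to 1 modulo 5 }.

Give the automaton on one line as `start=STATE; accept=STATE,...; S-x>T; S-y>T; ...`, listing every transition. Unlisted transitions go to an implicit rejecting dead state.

Only the length mod 5 matters, so use a 5-cycle: from any state, every input symbol moves to the next state, wrapping q4 back to q0. Mark q1 accepting.
        x   y  
>  q0   q1  q1 
 * q1   q2  q2 
   q2   q3  q3 
   q3   q4  q4 
   q4   q0  q0 
(> = start, * = accepting)

start=q0; accept=q1; q0-x>q1; q0-y>q1; q1-x>q2; q1-y>q2; q2-x>q3; q2-y>q3; q3-x>q4; q3-y>q4; q4-x>q0; q4-y>q0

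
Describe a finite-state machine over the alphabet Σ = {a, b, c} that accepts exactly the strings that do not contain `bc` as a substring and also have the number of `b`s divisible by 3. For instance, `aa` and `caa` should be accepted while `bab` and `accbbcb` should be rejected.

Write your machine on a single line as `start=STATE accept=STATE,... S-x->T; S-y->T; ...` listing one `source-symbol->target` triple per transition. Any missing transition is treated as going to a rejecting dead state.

Build one automaton per condition and run them in lockstep. One (3 states) tracks partial matches of the forbidden pattern `bc`; the other (3 states) tracks the count of `b`s modulo 3. Each combined state is a pair, one component from each; accept when both components accept. Equivalent product states are then merged.
With 7 states:
        a   b   c  
>* q0   q0  q1  q0 
   q1   q2  q3  q4 
   q2   q2  q3  q2 
   q3   q5  q6  q4 
   q4   q4  q4  q4 
   q5   q5  q6  q5 
 * q6   q0  q1  q4 
(> = start, * = accepting)

start=q0; accept=q0,q6; q0-a->q0; q0-b->q1; q0-c->q0; q1-a->q2; q1-b->q3; q1-c->q4; q2-a->q2; q2-b->q3; q2-c->q2; q3-a->q5; q3-b->q6; q3-c->q4; q4-a->q4; q4-b->q4; q4-c->q4; q5-a->q5; q5-b->q6; q5-c->q5; q6-a->q0; q6-b->q1; q6-c->q4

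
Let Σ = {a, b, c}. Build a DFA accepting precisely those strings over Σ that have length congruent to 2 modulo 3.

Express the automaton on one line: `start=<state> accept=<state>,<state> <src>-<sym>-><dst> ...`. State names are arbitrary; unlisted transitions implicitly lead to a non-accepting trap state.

start=q0 accept=q2 q0-a->q1 q0-b->q1 q0-c->q1 q1-a->q2 q1-b->q2 q1-c->q2 q2-a->q0 q2-b->q0 q2-c->q0

Only the length mod 3 matters, so use a 3-cycle: from any state, every input symbol moves to the next state, wrapping q2 back to q0. Mark q2 accepting.
With 3 states:
        a   b   c  
>  q0   q1  q1  q1 
   q1   q2  q2  q2 
 * q2   q0  q0  q0 
(> = start, * = accepting)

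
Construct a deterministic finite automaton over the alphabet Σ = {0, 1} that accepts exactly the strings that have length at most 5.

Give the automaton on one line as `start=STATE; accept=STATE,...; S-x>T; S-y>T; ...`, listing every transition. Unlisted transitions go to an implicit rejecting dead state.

We only need to distinguish lengths 0, 1, …, 5, and '>5'. Chain s0 → s1 → s2 → s3 → s4 → s5 → s6 on every symbol, with s6 looping. Accepting states: {s0, s1, s2, s3, s4, s5}.
With 7 states:
        0   1  
>* s0   s1  s1 
 * s1   s2  s2 
 * s2   s3  s3 
 * s3   s4  s4 
 * s4   s5  s5 
 * s5   s6  s6 
   s6   s6  s6 
(> = start, * = accepting)

start=s0; accept=s0,s1,s2,s3,s4,s5; s0-0>s1; s0-1>s1; s1-0>s2; s1-1>s2; s2-0>s3; s2-1>s3; s3-0>s4; s3-1>s4; s4-0>s5; s4-1>s5; s5-0>s6; s5-1>s6; s6-0>s6; s6-1>s6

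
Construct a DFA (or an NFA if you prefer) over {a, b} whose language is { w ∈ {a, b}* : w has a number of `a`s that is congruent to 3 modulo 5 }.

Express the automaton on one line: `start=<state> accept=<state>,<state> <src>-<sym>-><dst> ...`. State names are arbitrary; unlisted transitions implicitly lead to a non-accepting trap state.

start=q0 accept=q3 q0-a->q1 q0-b->q0 q1-a->q2 q1-b->q1 q2-a->q3 q2-b->q2 q3-a->q4 q3-b->q3 q4-a->q0 q4-b->q4

Keep the running count of `a`s modulo 5: each `a` advances along the cycle q0 → q1 → q2 → q3 → q4 → q0 while other symbols loop. Accept at q3.
A 5-state machine:
        a   b  
>  q0   q1  q0 
   q1   q2  q1 
   q2   q3  q2 
 * q3   q4  q3 
   q4   q0  q4 
(> = start, * = accepting)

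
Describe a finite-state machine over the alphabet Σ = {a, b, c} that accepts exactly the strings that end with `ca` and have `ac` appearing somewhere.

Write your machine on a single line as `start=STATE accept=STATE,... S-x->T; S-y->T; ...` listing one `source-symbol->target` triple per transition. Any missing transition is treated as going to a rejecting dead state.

Run two small machines in parallel and take their product. The first has 3 states tracking how much of the suffix `ca` has currently been matched; the second has 3 states tracking whether and how much of `ac` has been seen. A product state is a pair (one from each), accepting exactly when both do. Minimizing collapses redundant product states.
        a   b   c  
>  q0   q1  q0  q0 
   q1   q1  q0  q2 
   q2   q3  q4  q2 
 * q3   q4  q4  q2 
   q4   q4  q4  q2 
(> = start, * = accepting)

start=q0; accept=q3; q0-a->q1; q0-b->q0; q0-c->q0; q1-a->q1; q1-b->q0; q1-c->q2; q2-a->q3; q2-b->q4; q2-c->q2; q3-a->q4; q3-b->q4; q3-c->q2; q4-a->q4; q4-b->q4; q4-c->q2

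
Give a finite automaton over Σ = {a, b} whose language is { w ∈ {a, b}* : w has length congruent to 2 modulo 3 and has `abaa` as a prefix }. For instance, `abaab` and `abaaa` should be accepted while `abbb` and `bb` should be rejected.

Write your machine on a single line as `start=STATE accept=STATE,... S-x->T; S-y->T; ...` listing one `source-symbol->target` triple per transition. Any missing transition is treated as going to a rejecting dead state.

Build one automaton per condition and run them in lockstep. One (3 states) tracks the input length modulo 3; the other (6 states) tracks whether the input so far still matches the prefix `abaa`. Each combined state is a pair, one component from each; accept when both components accept. After merging equivalent states the machine shrinks.
With 8 states:
        a   b  
>  q0   q1  q2 
   q1   q2  q3 
   q2   q2  q2 
   q3   q4  q2 
   q4   q5  q2 
   q5   q6  q6 
 * q6   q7  q7 
   q7   q5  q5 
(> = start, * = accepting)

start=q0; accept=q6; q0-a->q1; q0-b->q2; q1-a->q2; q1-b->q3; q2-a->q2; q2-b->q2; q3-a->q4; q3-b->q2; q4-a->q5; q4-b->q2; q5-a->q6; q5-b->q6; q6-a->q7; q6-b->q7; q7-a->q5; q7-b->q5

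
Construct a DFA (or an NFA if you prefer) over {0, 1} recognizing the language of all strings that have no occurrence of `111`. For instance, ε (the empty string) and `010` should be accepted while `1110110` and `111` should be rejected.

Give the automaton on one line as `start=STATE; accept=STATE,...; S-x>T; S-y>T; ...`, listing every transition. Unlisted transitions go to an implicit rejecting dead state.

This is the complement of 'contains `111`'. Use the same substring-matching states — S0 through S3 holding how much of `111` has just been matched — but flip the accepting set: everything except the trap S3 accepts.
A 4-state machine:
        0   1  
>* S0   S0  S1 
 * S1   S0  S2 
 * S2   S0  S3 
   S3   S3  S3 
(> = start, * = accepting)

start=S0; accept=S0,S1,S2; S0-0>S0; S0-1>S1; S1-0>S0; S1-1>S2; S2-0>S0; S2-1>S3; S3-0>S3; S3-1>S3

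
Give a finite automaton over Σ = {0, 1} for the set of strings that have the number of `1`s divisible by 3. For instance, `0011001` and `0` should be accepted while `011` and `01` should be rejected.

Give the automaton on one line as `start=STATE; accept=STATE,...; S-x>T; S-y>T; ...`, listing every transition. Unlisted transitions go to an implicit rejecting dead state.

start=q0; accept=q0; q0-0>q0; q0-1>q1; q1-0>q1; q1-1>q2; q2-0>q2; q2-1>q0

The only thing that matters is how many `1`s have appeared, reduced mod 3. Use one state per residue: q0 for 0, …, q2 for 2. Reading `1` moves to the next residue; anything else stays put. q0 is accepting.
3 states suffice.
        0   1  
>* q0   q0  q1 
   q1   q1  q2 
   q2   q2  q0 
(> = start, * = accepting)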